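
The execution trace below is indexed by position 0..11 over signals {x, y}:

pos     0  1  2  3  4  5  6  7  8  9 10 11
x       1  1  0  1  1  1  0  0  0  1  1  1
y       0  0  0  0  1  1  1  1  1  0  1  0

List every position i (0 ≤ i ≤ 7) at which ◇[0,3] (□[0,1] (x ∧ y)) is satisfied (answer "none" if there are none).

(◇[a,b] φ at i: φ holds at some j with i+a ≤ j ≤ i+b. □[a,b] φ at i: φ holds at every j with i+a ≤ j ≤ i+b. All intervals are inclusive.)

Evaluate at each i in [0,7]:
  i=0: ✗ (none in [0,3])
  i=1: ✓ (witness j=4)
  i=2: ✓ (witness j=4)
  i=3: ✓ (witness j=4)
  i=4: ✓ (witness j=4)
  i=5: ✗ (none in [5,8])
  i=6: ✗ (none in [6,9])
  i=7: ✗ (none in [7,10])

1, 2, 3, 4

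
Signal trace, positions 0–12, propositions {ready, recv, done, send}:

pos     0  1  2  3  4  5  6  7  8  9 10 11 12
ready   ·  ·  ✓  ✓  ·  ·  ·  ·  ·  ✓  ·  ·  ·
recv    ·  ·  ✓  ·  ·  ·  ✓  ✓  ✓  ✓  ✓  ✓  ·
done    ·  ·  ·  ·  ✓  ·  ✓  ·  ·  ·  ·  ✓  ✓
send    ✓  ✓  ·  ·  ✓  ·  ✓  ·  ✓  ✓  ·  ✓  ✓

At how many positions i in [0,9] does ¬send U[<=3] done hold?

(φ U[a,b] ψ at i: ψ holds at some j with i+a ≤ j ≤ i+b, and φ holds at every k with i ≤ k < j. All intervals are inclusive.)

5

Evaluate at each i in [0,9]:
  i=0: ✗ (no rhs in [0,3])
  i=1: ✗ (lhs fails at k=1 before rhs at j=4)
  i=2: ✓ (rhs at j=4; lhs holds on [2,3])
  i=3: ✓ (rhs at j=4; lhs holds on [3,3])
  i=4: ✓ (rhs at j=4)
  i=5: ✓ (rhs at j=6; lhs holds on [5,5])
  i=6: ✓ (rhs at j=6)
  i=7: ✗ (no rhs in [7,10])
  i=8: ✗ (lhs fails at k=8 before rhs at j=11)
  i=9: ✗ (lhs fails at k=9 before rhs at j=11)
Positions where it holds: {2, 3, 4, 5, 6} → 5.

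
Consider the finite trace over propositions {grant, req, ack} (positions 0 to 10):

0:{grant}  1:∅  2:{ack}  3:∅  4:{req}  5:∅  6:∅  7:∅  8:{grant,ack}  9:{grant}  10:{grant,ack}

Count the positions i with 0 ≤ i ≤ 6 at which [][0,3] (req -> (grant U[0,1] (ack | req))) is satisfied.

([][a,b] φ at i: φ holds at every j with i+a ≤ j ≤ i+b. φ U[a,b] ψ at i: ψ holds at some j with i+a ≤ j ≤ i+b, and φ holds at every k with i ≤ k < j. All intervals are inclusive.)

7

Evaluate at each i in [0,6]:
  i=0: ✓ (all of [0,3])
  i=1: ✓ (all of [1,4])
  i=2: ✓ (all of [2,5])
  i=3: ✓ (all of [3,6])
  i=4: ✓ (all of [4,7])
  i=5: ✓ (all of [5,8])
  i=6: ✓ (all of [6,9])
Positions where it holds: {0, 1, 2, 3, 4, 5, 6} → 7.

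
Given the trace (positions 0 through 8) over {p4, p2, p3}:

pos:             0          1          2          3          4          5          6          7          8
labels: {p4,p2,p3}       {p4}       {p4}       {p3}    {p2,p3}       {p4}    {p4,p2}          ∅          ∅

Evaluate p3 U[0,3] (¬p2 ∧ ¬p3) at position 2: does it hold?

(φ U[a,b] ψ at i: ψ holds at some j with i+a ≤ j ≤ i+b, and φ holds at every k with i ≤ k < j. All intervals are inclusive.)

True

Need some j in [2,5] with (¬p2 ∧ ¬p3), and p3 at every k in [2,j-1].
  j=2: (¬p2 ∧ ¬p3) holds; no prefix to check → satisfied.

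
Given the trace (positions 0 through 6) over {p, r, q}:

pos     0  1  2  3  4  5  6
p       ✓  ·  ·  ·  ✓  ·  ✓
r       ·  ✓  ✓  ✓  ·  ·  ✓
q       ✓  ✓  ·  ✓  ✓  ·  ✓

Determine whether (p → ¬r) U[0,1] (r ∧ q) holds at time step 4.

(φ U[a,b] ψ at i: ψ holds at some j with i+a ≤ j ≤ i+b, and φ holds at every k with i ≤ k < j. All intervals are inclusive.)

Need some j in [4,5] with (r ∧ q), and (p → ¬r) at every k in [4,j-1].
  j=4: (r ∧ q) false.
  j=5: (r ∧ q) false.
No j in the window works → until fails.

No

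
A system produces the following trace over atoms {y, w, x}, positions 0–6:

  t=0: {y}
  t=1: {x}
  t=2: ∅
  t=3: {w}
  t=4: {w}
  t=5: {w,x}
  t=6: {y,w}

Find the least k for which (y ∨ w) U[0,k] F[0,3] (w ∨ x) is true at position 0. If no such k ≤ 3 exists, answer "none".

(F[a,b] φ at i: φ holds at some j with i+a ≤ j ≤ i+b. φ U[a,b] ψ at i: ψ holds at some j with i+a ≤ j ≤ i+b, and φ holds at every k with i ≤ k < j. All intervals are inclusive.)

Need earliest j ≥ 0 with F[0,3] (w ∨ x), and (y ∨ w) at every k in [0,j-1].
  j=0: rhs holds (empty prefix). k = 0.

0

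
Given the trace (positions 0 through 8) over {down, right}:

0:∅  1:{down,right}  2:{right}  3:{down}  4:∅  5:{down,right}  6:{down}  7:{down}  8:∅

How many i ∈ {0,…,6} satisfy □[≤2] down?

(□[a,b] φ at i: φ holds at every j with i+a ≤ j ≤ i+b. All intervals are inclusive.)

Evaluate at each i in [0,6]:
  i=0: ✗ (fails at j=0)
  i=1: ✗ (fails at j=2)
  i=2: ✗ (fails at j=2)
  i=3: ✗ (fails at j=4)
  i=4: ✗ (fails at j=4)
  i=5: ✓ (all of [5,7])
  i=6: ✗ (fails at j=8)
Positions where it holds: {5} → 1.

1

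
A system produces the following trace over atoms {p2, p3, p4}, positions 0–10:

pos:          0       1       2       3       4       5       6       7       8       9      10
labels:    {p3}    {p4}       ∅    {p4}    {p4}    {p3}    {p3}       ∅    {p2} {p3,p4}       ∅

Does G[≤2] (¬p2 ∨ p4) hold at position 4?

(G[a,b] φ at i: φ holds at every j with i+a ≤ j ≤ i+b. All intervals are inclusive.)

Check (¬p2 ∨ p4) at every j in [4,6]:
  j=4: true
  j=5: true
  j=6: true
All positions satisfy it → formula holds.

True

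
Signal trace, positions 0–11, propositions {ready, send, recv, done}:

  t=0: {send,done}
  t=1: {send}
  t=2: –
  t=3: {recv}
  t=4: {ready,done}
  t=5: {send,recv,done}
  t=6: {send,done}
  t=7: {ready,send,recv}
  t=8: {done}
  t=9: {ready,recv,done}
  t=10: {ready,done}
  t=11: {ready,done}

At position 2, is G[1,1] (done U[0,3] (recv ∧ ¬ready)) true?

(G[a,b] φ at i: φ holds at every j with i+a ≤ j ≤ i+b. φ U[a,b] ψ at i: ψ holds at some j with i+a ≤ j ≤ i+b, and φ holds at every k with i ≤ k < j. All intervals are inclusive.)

Yes

Check (done U[0,3] (recv ∧ ¬ready)) at every j in [3,3]:
  j=3: holds
All positions satisfy it → formula holds.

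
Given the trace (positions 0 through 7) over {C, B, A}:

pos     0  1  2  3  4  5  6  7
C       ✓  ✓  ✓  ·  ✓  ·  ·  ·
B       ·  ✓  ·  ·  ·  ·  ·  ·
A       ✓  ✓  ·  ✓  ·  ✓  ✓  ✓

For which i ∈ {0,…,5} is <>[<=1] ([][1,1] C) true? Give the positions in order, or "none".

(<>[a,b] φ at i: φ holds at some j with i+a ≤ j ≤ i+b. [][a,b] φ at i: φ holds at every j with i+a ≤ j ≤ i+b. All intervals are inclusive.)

Evaluate at each i in [0,5]:
  i=0: ✓ (witness j=0)
  i=1: ✓ (witness j=1)
  i=2: ✓ (witness j=3)
  i=3: ✓ (witness j=3)
  i=4: ✗ (none in [4,5])
  i=5: ✗ (none in [5,6])

0, 1, 2, 3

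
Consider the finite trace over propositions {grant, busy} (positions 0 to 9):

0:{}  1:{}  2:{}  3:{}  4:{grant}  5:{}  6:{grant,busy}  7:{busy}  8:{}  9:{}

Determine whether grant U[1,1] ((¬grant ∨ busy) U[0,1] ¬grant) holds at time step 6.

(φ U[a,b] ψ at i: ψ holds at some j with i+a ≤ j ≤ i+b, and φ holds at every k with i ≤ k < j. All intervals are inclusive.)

Need some j in [7,7] with ((¬grant ∨ busy) U[0,1] ¬grant), and grant at every k in [6,j-1].
  j=7: ((¬grant ∨ busy) U[0,1] ¬grant) holds; grant holds at every k in [6,6] → satisfied.

True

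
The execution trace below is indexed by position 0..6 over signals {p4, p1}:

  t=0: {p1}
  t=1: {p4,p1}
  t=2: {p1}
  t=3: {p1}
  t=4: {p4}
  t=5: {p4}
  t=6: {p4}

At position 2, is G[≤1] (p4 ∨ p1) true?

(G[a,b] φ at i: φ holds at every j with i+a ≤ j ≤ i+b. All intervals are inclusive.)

Check (p4 ∨ p1) at every j in [2,3]:
  j=2: true
  j=3: true
All positions satisfy it → formula holds.

Holds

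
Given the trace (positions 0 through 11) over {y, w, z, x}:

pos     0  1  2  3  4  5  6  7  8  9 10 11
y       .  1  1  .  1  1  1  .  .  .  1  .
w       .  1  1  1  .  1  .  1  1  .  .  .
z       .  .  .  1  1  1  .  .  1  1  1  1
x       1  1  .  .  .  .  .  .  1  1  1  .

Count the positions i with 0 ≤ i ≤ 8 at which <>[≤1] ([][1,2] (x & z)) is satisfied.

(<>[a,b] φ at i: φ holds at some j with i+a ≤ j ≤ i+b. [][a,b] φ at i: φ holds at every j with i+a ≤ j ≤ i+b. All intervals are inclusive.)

Evaluate at each i in [0,8]:
  i=0: ✗ (none in [0,1])
  i=1: ✗ (none in [1,2])
  i=2: ✗ (none in [2,3])
  i=3: ✗ (none in [3,4])
  i=4: ✗ (none in [4,5])
  i=5: ✗ (none in [5,6])
  i=6: ✓ (witness j=7)
  i=7: ✓ (witness j=7)
  i=8: ✓ (witness j=8)
Positions where it holds: {6, 7, 8} → 3.

3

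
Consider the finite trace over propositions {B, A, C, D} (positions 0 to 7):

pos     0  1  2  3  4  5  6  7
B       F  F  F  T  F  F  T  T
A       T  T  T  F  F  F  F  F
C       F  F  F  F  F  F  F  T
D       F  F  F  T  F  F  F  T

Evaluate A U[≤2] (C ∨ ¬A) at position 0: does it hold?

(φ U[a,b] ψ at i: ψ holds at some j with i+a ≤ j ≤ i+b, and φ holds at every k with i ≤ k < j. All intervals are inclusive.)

Need some j in [0,2] with (C ∨ ¬A), and A at every k in [0,j-1].
  j=0: (C ∨ ¬A) false.
  j=1: (C ∨ ¬A) false.
  j=2: (C ∨ ¬A) false.
No j in the window works → until fails.

False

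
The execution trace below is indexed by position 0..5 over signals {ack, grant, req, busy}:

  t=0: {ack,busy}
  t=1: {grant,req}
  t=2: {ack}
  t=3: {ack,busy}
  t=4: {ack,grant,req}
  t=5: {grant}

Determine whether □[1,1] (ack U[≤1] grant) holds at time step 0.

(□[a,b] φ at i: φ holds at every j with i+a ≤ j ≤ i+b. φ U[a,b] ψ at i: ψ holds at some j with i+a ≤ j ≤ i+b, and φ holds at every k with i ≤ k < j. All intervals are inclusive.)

Check (ack U[≤1] grant) at every j in [1,1]:
  j=1: holds
All positions satisfy it → formula holds.

True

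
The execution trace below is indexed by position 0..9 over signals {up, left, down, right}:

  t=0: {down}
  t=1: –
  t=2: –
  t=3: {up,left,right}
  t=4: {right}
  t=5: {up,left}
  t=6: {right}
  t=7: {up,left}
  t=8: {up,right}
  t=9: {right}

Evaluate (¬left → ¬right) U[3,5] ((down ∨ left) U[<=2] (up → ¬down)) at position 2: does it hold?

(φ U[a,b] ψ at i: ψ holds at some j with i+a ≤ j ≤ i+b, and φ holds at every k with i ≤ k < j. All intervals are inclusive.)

No

Need some j in [5,7] with ((down ∨ left) U[<=2] (up → ¬down)), and (¬left → ¬right) at every k in [2,j-1].
  j=5: ((down ∨ left) U[<=2] (up → ¬down)) holds, but (¬left → ¬right) fails at k=4 → not this j.
  j=6: ((down ∨ left) U[<=2] (up → ¬down)) holds, but (¬left → ¬right) fails at k=4 → not this j.
  j=7: ((down ∨ left) U[<=2] (up → ¬down)) holds, but (¬left → ¬right) fails at k=4 → not this j.
No j in the window works → until fails.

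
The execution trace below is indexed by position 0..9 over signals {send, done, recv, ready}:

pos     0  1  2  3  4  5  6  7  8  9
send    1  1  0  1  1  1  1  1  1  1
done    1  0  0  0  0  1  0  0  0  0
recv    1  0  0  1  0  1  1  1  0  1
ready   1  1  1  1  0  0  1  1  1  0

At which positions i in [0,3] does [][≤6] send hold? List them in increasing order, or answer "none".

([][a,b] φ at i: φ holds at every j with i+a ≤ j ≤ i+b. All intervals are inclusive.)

3

Evaluate at each i in [0,3]:
  i=0: ✗ (fails at j=2)
  i=1: ✗ (fails at j=2)
  i=2: ✗ (fails at j=2)
  i=3: ✓ (all of [3,9])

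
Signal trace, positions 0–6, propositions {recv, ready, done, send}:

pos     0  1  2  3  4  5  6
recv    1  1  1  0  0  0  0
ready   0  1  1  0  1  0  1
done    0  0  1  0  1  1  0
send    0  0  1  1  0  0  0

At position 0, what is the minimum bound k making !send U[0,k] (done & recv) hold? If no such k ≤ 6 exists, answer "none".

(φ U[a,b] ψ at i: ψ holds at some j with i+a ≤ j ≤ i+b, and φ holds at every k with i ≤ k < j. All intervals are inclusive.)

Need earliest j ≥ 0 with (done & recv), and !send at every k in [0,j-1].
  j=0: rhs fails.
  j=1: rhs fails.
  j=2: rhs holds; lhs holds on [0,1]. k = 2.

2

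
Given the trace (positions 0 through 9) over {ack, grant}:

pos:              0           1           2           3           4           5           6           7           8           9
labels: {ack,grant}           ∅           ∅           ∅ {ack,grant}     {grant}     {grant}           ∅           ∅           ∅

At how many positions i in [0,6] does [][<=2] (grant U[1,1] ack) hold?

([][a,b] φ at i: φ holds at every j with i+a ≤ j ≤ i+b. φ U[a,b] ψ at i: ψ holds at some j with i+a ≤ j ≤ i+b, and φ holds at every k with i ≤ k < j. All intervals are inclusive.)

Evaluate at each i in [0,6]:
  i=0: ✗ (fails at j=0)
  i=1: ✗ (fails at j=1)
  i=2: ✗ (fails at j=2)
  i=3: ✗ (fails at j=3)
  i=4: ✗ (fails at j=4)
  i=5: ✗ (fails at j=5)
  i=6: ✗ (fails at j=6)
Positions where it holds: {} → 0.

0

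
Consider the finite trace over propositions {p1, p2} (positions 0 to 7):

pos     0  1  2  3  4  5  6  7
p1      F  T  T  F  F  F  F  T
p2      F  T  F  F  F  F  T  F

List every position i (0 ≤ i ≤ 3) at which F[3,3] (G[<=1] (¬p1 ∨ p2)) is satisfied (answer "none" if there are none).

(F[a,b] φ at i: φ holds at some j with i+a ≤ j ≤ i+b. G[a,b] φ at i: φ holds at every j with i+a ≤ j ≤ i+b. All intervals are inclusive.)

Evaluate at each i in [0,3]:
  i=0: ✓ (witness j=3)
  i=1: ✓ (witness j=4)
  i=2: ✓ (witness j=5)
  i=3: ✗ (none in [6,6])

0, 1, 2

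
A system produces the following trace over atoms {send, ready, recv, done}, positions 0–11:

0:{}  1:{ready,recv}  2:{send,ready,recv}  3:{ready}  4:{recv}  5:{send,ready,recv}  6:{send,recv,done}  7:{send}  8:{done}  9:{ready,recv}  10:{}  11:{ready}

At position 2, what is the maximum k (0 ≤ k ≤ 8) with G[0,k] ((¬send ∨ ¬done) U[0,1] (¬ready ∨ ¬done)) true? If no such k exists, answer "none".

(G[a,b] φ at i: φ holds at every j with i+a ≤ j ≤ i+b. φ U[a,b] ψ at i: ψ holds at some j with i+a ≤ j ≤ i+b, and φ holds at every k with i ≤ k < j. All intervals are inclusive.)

8

((¬send ∨ ¬done) U[0,1] (¬ready ∨ ¬done)) must hold from j=2 onward; find where it first fails.
  j=2: holds
  j=3: holds
  j=4: holds
  j=5: holds
  j=6: holds
  j=7: holds
  j=8: holds
  j=9: holds
  j=10: holds
Holds through j=10; largest k = 8.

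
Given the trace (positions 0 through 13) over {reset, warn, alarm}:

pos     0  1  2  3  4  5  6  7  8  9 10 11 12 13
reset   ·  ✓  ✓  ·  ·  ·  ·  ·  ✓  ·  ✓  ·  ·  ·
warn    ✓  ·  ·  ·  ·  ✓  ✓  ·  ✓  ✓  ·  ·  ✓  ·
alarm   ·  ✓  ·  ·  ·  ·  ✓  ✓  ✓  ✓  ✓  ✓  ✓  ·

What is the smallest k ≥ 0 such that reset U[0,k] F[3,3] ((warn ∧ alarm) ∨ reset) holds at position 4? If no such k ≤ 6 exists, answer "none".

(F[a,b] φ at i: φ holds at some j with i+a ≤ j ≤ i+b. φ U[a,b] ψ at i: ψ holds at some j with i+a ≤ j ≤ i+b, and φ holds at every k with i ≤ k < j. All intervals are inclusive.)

none

Need earliest j ≥ 4 with F[3,3] ((warn ∧ alarm) ∨ reset), and reset at every k in [4,j-1].
  j=4: rhs fails.
  j=5: rhs holds but lhs fails at k=4.
  j=6: rhs holds but lhs fails at k=4.
  j=7: rhs holds but lhs fails at k=4.
  j=8: rhs fails.
  j=9: rhs holds but lhs fails at k=4.
  j=10: rhs fails.
No witness within the range → none.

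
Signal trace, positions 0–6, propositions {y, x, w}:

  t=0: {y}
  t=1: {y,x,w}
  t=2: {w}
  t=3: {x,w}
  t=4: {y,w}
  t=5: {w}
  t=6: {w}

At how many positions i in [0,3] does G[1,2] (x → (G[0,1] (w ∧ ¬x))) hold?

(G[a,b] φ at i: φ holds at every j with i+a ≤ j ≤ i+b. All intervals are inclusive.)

1

Evaluate at each i in [0,3]:
  i=0: ✗ (fails at j=1)
  i=1: ✗ (fails at j=3)
  i=2: ✗ (fails at j=3)
  i=3: ✓ (all of [4,5])
Positions where it holds: {3} → 1.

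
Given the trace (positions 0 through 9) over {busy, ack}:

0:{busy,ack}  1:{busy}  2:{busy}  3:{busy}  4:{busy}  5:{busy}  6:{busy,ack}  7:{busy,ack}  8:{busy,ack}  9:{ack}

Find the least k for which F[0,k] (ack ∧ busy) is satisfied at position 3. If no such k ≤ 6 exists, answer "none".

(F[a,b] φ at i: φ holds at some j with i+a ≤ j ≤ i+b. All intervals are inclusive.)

3

Scan j = 3,4,… for (ack ∧ busy):
  j=3: fails
  j=4: fails
  j=5: fails
  j=6: holds
First hit at j=6, so smallest k = 6-3 = 3.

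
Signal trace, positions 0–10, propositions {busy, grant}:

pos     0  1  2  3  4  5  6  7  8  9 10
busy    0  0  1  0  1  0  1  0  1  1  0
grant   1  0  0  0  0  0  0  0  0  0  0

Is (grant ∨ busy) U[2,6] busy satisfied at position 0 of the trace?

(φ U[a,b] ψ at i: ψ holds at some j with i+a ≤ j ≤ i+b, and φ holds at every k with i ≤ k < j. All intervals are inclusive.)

Need some j in [2,6] with busy, and (grant ∨ busy) at every k in [0,j-1].
  j=2: busy holds, but (grant ∨ busy) fails at k=1 → not this j.
  j=3: busy false.
  j=4: busy holds, but (grant ∨ busy) fails at k=1 → not this j.
  j=5: busy false.
  j=6: busy holds, but (grant ∨ busy) fails at k=1 → not this j.
No j in the window works → until fails.

False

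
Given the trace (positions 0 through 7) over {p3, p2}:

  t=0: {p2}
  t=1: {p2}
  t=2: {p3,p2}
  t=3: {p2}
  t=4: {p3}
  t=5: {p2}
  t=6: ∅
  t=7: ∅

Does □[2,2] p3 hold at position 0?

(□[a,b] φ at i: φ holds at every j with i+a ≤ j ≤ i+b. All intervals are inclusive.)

Check p3 at every j in [2,2]:
  j=2: true
All positions satisfy it → formula holds.

True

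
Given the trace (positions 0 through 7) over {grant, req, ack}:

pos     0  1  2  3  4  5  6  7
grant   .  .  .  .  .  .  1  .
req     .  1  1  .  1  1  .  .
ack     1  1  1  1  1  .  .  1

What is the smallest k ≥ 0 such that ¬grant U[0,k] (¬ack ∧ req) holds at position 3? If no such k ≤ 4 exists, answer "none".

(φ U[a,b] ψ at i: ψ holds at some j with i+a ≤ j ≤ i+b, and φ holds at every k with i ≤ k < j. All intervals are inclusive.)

2

Need earliest j ≥ 3 with (¬ack ∧ req), and ¬grant at every k in [3,j-1].
  j=3: rhs fails.
  j=4: rhs fails.
  j=5: rhs holds; lhs holds on [3,4]. k = 2.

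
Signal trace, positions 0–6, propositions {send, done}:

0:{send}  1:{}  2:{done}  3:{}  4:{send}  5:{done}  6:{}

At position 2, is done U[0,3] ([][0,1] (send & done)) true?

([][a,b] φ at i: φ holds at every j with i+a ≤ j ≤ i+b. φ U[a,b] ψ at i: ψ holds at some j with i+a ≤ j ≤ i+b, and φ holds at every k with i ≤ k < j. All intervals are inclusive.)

No

Need some j in [2,5] with [][0,1] (send & done), and done at every k in [2,j-1].
  j=2: [][0,1] (send & done) — fails at 2.
  j=3: [][0,1] (send & done) — fails at 3.
  j=4: [][0,1] (send & done) — fails at 4.
  j=5: [][0,1] (send & done) — fails at 5.
No j in the window works → until fails.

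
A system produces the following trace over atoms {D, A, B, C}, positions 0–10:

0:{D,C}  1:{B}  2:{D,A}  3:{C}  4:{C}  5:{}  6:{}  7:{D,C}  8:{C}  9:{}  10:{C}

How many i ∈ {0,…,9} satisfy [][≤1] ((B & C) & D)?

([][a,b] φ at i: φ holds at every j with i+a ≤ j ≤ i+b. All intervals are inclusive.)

Evaluate at each i in [0,9]:
  i=0: ✗ (fails at j=0)
  i=1: ✗ (fails at j=1)
  i=2: ✗ (fails at j=2)
  i=3: ✗ (fails at j=3)
  i=4: ✗ (fails at j=4)
  i=5: ✗ (fails at j=5)
  i=6: ✗ (fails at j=6)
  i=7: ✗ (fails at j=7)
  i=8: ✗ (fails at j=8)
  i=9: ✗ (fails at j=9)
Positions where it holds: {} → 0.

0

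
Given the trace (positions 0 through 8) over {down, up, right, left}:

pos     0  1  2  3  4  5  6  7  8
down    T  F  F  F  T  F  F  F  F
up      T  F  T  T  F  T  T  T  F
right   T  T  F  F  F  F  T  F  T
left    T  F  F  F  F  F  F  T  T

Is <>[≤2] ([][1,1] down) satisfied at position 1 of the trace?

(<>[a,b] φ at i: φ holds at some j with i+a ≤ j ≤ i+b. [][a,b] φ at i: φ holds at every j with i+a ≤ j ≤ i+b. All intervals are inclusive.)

Check [][1,1] down at each j in [1,3]:
  j=1: fails at 2
  j=2: fails at 3
  j=3: holds on [4,4]
Found at j=3 → formula holds.

Yes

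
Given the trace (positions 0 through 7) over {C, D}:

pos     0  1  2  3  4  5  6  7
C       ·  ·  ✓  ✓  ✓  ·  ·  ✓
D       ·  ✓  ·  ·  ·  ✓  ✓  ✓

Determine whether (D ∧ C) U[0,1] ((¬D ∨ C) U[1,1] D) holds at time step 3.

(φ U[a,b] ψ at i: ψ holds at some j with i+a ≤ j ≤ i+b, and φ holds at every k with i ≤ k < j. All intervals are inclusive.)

No

Need some j in [3,4] with ((¬D ∨ C) U[1,1] D), and (D ∧ C) at every k in [3,j-1].
  j=3: ((¬D ∨ C) U[1,1] D) — fails.
  j=4: ((¬D ∨ C) U[1,1] D) holds, but (D ∧ C) fails at k=3 → not this j.
No j in the window works → until fails.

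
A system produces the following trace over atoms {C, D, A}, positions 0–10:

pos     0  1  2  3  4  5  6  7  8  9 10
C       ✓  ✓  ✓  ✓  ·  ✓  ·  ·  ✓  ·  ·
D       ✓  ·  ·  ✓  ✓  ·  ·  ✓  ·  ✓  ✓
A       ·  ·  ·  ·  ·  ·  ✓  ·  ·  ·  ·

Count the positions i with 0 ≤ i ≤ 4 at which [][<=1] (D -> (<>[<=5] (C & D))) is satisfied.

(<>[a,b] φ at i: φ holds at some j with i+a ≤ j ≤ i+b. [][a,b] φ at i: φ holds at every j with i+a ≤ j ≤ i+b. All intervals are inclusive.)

Evaluate at each i in [0,4]:
  i=0: ✓ (all of [0,1])
  i=1: ✓ (all of [1,2])
  i=2: ✓ (all of [2,3])
  i=3: ✗ (fails at j=4)
  i=4: ✗ (fails at j=4)
Positions where it holds: {0, 1, 2} → 3.

3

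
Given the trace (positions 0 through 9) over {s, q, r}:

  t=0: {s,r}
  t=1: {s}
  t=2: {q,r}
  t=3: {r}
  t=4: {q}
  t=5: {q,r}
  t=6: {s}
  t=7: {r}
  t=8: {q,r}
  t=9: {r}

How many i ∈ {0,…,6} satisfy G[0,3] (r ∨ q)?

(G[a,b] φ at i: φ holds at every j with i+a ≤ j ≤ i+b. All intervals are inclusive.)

Evaluate at each i in [0,6]:
  i=0: ✗ (fails at j=1)
  i=1: ✗ (fails at j=1)
  i=2: ✓ (all of [2,5])
  i=3: ✗ (fails at j=6)
  i=4: ✗ (fails at j=6)
  i=5: ✗ (fails at j=6)
  i=6: ✗ (fails at j=6)
Positions where it holds: {2} → 1.

1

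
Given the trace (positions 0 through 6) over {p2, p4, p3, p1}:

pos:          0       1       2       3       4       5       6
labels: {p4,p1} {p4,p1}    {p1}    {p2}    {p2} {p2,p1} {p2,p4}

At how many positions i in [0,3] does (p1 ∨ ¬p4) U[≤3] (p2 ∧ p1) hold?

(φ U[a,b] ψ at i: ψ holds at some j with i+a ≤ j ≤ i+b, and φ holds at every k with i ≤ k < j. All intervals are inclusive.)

2

Evaluate at each i in [0,3]:
  i=0: ✗ (no rhs in [0,3])
  i=1: ✗ (no rhs in [1,4])
  i=2: ✓ (rhs at j=5; lhs holds on [2,4])
  i=3: ✓ (rhs at j=5; lhs holds on [3,4])
Positions where it holds: {2, 3} → 2.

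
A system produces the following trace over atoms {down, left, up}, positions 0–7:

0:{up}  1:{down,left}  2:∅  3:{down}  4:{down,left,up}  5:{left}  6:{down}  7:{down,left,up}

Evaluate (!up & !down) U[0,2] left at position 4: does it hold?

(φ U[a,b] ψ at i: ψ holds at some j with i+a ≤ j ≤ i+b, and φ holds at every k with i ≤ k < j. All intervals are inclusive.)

Need some j in [4,6] with left, and (!up & !down) at every k in [4,j-1].
  j=4: left holds; no prefix to check → satisfied.

Holds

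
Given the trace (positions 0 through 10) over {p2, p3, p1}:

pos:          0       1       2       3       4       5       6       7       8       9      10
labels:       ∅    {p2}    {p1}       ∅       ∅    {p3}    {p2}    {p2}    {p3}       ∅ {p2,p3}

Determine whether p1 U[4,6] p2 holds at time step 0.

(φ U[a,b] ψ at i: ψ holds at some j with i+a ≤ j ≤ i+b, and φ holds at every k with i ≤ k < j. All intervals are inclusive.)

Need some j in [4,6] with p2, and p1 at every k in [0,j-1].
  j=4: p2 false.
  j=5: p2 false.
  j=6: p2 holds, but p1 fails at k=0 → not this j.
No j in the window works → until fails.

False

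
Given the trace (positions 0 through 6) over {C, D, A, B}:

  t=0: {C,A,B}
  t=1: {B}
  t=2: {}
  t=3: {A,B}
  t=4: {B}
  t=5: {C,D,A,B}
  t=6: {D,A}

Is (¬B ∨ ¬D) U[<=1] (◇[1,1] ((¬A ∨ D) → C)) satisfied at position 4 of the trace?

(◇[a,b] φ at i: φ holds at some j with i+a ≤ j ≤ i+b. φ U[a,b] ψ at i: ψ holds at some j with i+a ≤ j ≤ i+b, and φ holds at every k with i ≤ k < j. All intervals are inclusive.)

Need some j in [4,5] with ◇[1,1] ((¬A ∨ D) → C), and (¬B ∨ ¬D) at every k in [4,j-1].
  j=4: ◇[1,1] ((¬A ∨ D) → C) holds; no prefix to check → satisfied.

Yes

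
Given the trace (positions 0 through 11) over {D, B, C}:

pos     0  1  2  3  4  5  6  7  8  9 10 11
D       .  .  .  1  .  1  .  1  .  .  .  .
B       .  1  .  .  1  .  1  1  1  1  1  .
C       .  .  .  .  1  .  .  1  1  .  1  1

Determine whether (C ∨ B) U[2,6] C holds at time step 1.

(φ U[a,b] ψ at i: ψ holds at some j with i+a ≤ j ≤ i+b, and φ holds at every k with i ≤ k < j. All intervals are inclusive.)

False

Need some j in [3,7] with C, and (C ∨ B) at every k in [1,j-1].
  j=3: C false.
  j=4: C holds, but (C ∨ B) fails at k=2 → not this j.
  j=5: C false.
  j=6: C false.
  j=7: C holds, but (C ∨ B) fails at k=2 → not this j.
No j in the window works → until fails.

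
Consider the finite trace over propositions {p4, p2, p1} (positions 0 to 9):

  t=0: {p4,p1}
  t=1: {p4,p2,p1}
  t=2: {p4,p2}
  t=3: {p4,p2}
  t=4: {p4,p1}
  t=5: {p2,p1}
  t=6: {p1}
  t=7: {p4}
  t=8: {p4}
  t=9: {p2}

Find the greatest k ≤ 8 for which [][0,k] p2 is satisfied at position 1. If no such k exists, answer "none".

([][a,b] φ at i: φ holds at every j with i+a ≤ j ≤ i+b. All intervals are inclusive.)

2

p2 must hold from j=1 onward; find where it first fails.
  j=1: holds
  j=2: holds
  j=3: holds
  j=4: fails
Holds on [1,3], so largest k = 2.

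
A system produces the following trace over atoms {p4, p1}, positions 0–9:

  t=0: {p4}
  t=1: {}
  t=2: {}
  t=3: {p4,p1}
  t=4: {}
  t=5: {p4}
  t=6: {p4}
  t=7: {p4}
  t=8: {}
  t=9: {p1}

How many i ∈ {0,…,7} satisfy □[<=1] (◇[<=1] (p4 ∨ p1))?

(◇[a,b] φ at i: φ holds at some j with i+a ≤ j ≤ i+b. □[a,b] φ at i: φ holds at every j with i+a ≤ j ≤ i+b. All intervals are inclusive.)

6

Evaluate at each i in [0,7]:
  i=0: ✗ (fails at j=1)
  i=1: ✗ (fails at j=1)
  i=2: ✓ (all of [2,3])
  i=3: ✓ (all of [3,4])
  i=4: ✓ (all of [4,5])
  i=5: ✓ (all of [5,6])
  i=6: ✓ (all of [6,7])
  i=7: ✓ (all of [7,8])
Positions where it holds: {2, 3, 4, 5, 6, 7} → 6.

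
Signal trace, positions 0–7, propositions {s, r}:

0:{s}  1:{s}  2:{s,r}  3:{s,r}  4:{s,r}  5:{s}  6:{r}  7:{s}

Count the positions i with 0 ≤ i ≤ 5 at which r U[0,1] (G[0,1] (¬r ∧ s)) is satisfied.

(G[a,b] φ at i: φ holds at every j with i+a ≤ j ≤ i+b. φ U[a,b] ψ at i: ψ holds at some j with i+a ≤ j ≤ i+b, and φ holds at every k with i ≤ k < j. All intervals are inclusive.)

1

Evaluate at each i in [0,5]:
  i=0: ✓ (rhs at j=0)
  i=1: ✗ (no rhs in [1,2])
  i=2: ✗ (no rhs in [2,3])
  i=3: ✗ (no rhs in [3,4])
  i=4: ✗ (no rhs in [4,5])
  i=5: ✗ (no rhs in [5,6])
Positions where it holds: {0} → 1.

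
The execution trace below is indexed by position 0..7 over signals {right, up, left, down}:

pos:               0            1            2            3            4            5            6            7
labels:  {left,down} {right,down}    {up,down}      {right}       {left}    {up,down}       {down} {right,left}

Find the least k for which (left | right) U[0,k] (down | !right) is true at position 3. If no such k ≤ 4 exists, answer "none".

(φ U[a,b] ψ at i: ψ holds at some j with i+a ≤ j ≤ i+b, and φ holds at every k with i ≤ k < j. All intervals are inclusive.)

1

Need earliest j ≥ 3 with (down | !right), and (left | right) at every k in [3,j-1].
  j=3: rhs fails.
  j=4: rhs holds; lhs holds on [3,3]. k = 1.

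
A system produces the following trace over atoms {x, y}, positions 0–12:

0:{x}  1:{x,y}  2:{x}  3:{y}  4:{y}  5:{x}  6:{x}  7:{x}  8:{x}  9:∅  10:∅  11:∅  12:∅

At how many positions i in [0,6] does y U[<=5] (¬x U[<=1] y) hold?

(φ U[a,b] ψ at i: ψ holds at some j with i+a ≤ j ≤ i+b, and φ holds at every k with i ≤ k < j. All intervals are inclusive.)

3

Evaluate at each i in [0,6]:
  i=0: ✗ (lhs fails at k=0 before rhs at j=1)
  i=1: ✓ (rhs at j=1)
  i=2: ✗ (lhs fails at k=2 before rhs at j=3)
  i=3: ✓ (rhs at j=3)
  i=4: ✓ (rhs at j=4)
  i=5: ✗ (no rhs in [5,10])
  i=6: ✗ (no rhs in [6,11])
Positions where it holds: {1, 3, 4} → 3.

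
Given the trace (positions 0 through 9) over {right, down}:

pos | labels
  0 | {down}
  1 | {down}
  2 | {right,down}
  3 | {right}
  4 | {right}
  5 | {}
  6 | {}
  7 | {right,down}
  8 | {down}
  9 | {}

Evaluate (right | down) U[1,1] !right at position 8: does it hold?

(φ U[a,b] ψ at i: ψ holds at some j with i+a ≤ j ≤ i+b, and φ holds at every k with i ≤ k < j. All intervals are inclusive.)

Need some j in [9,9] with !right, and (right | down) at every k in [8,j-1].
  j=9: !right holds; (right | down) holds at every k in [8,8] → satisfied.

Holds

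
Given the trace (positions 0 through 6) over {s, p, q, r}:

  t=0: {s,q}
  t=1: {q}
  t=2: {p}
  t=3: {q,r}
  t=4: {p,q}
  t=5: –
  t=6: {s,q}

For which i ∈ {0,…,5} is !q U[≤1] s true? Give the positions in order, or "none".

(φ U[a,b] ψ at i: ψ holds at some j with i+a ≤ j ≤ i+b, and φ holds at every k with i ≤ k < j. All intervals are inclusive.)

0, 5

Evaluate at each i in [0,5]:
  i=0: ✓ (rhs at j=0)
  i=1: ✗ (no rhs in [1,2])
  i=2: ✗ (no rhs in [2,3])
  i=3: ✗ (no rhs in [3,4])
  i=4: ✗ (no rhs in [4,5])
  i=5: ✓ (rhs at j=6; lhs holds on [5,5])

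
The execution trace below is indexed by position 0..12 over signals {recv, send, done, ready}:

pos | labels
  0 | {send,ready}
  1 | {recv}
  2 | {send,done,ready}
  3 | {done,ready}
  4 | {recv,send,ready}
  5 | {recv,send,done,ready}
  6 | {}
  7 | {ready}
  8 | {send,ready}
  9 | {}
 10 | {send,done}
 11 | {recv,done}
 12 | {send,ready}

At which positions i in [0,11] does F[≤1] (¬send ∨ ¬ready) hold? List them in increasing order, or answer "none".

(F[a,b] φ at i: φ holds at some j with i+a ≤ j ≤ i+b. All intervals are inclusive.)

0, 1, 2, 3, 5, 6, 7, 8, 9, 10, 11

Evaluate at each i in [0,11]:
  i=0: ✓ (witness j=1)
  i=1: ✓ (witness j=1)
  i=2: ✓ (witness j=3)
  i=3: ✓ (witness j=3)
  i=4: ✗ (none in [4,5])
  i=5: ✓ (witness j=6)
  i=6: ✓ (witness j=6)
  i=7: ✓ (witness j=7)
  i=8: ✓ (witness j=9)
  i=9: ✓ (witness j=9)
  i=10: ✓ (witness j=10)
  i=11: ✓ (witness j=11)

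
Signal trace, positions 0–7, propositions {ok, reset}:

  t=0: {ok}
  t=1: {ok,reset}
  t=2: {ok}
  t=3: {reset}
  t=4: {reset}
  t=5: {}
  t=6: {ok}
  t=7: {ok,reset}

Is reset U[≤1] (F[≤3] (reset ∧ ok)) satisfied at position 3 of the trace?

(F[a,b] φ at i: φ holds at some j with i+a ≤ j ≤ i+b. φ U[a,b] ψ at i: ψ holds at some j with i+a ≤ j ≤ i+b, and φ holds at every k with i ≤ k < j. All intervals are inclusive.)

True

Need some j in [3,4] with F[≤3] (reset ∧ ok), and reset at every k in [3,j-1].
  j=3: F[≤3] (reset ∧ ok) — fails (none in [3,6]).
  j=4: F[≤3] (reset ∧ ok) holds; reset holds at every k in [3,3] → satisfied.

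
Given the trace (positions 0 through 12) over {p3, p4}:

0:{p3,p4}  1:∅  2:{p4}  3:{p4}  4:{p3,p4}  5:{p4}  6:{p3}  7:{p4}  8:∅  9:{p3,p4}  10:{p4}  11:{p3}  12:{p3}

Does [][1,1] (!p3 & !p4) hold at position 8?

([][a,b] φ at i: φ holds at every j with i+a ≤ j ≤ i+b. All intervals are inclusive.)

Check (!p3 & !p4) at every j in [9,9]:
  j=9: false
Fails at j=9 → formula fails.

No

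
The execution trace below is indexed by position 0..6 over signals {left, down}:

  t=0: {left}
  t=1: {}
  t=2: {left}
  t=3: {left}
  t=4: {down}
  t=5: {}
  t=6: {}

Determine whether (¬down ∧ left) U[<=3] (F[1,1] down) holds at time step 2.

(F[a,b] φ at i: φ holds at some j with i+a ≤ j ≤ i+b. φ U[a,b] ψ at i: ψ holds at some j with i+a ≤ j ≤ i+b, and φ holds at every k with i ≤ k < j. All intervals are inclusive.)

Need some j in [2,5] with F[1,1] down, and (¬down ∧ left) at every k in [2,j-1].
  j=2: F[1,1] down — fails (none in [3,3]).
  j=3: F[1,1] down holds; (¬down ∧ left) holds at every k in [2,2] → satisfied.

True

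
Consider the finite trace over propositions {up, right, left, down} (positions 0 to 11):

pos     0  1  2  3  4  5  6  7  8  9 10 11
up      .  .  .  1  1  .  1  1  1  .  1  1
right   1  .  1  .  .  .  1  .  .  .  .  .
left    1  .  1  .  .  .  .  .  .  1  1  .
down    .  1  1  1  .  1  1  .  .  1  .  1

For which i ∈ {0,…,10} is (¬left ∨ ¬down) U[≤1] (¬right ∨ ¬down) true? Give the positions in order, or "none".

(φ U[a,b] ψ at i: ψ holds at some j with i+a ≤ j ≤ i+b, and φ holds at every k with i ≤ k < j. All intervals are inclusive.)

Evaluate at each i in [0,10]:
  i=0: ✓ (rhs at j=0)
  i=1: ✓ (rhs at j=1)
  i=2: ✗ (lhs fails at k=2 before rhs at j=3)
  i=3: ✓ (rhs at j=3)
  i=4: ✓ (rhs at j=4)
  i=5: ✓ (rhs at j=5)
  i=6: ✓ (rhs at j=7; lhs holds on [6,6])
  i=7: ✓ (rhs at j=7)
  i=8: ✓ (rhs at j=8)
  i=9: ✓ (rhs at j=9)
  i=10: ✓ (rhs at j=10)

0, 1, 3, 4, 5, 6, 7, 8, 9, 10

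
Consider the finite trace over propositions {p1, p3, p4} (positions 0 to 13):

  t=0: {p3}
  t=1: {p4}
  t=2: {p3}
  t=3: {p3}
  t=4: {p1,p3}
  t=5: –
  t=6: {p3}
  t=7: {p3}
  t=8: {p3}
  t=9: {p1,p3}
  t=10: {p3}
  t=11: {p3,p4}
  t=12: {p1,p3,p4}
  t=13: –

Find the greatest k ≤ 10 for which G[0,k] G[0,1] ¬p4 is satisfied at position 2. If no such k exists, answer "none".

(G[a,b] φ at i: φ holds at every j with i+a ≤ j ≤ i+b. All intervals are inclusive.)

G[0,1] ¬p4 must hold from j=2 onward; find where it first fails.
  j=2: holds
  j=3: holds
  j=4: holds
  j=5: holds
  j=6: holds
  j=7: holds
  j=8: holds
  j=9: holds
  j=10: fails
Holds on [2,9], so largest k = 7.

7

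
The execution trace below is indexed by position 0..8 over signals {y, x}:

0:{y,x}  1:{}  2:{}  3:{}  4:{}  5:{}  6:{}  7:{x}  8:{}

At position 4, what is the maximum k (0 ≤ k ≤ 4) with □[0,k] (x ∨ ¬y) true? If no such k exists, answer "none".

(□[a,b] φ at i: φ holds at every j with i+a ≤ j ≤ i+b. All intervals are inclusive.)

(x ∨ ¬y) must hold from j=4 onward; find where it first fails.
  j=4: holds
  j=5: holds
  j=6: holds
  j=7: holds
  j=8: holds
Holds through j=8; largest k = 4.

4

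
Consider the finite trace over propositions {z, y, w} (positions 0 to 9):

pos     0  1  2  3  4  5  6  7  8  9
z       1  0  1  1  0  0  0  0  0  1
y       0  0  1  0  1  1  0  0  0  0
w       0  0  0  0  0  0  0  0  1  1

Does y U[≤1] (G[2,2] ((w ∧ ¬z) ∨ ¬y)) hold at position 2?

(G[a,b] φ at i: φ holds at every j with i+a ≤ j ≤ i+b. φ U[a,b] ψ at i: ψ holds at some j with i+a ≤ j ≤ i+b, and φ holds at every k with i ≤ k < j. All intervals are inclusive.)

Need some j in [2,3] with G[2,2] ((w ∧ ¬z) ∨ ¬y), and y at every k in [2,j-1].
  j=2: G[2,2] ((w ∧ ¬z) ∨ ¬y) — fails at 4.
  j=3: G[2,2] ((w ∧ ¬z) ∨ ¬y) — fails at 5.
No j in the window works → until fails.

No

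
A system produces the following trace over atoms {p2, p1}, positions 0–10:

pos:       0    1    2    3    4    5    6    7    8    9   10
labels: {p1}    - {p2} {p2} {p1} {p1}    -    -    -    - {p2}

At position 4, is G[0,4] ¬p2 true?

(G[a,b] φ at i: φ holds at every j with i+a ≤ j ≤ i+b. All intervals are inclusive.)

Holds

Check ¬p2 at every j in [4,8]:
  j=4: true
  j=5: true
  j=6: true
  j=7: true
  j=8: true
All positions satisfy it → formula holds.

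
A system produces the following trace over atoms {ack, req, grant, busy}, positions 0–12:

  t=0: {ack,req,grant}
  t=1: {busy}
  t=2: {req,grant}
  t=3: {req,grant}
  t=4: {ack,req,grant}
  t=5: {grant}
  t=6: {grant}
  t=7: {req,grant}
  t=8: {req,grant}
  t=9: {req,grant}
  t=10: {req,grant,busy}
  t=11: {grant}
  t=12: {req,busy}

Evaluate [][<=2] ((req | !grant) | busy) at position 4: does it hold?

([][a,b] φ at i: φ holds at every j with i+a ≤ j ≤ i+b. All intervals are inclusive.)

False

Check ((req | !grant) | busy) at every j in [4,6]:
  j=4: true
  j=5: false
  j=6: false
Fails at j=5 → formula fails.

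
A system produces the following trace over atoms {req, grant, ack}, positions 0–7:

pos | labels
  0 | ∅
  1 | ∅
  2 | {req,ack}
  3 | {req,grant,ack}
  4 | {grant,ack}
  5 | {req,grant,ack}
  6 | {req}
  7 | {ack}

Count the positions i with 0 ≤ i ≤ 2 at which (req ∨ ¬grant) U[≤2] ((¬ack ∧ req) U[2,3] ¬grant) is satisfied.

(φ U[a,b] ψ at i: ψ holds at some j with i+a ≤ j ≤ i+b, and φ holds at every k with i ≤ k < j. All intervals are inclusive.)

0

Evaluate at each i in [0,2]:
  i=0: ✗ (no rhs in [0,2])
  i=1: ✗ (no rhs in [1,3])
  i=2: ✗ (no rhs in [2,4])
Positions where it holds: {} → 0.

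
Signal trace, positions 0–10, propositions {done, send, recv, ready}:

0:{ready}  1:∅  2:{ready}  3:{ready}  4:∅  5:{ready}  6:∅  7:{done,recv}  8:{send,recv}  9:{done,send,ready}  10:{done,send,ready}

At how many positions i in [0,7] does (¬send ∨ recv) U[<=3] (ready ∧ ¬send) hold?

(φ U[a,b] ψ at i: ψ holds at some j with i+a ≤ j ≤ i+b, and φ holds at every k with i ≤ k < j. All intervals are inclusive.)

Evaluate at each i in [0,7]:
  i=0: ✓ (rhs at j=0)
  i=1: ✓ (rhs at j=2; lhs holds on [1,1])
  i=2: ✓ (rhs at j=2)
  i=3: ✓ (rhs at j=3)
  i=4: ✓ (rhs at j=5; lhs holds on [4,4])
  i=5: ✓ (rhs at j=5)
  i=6: ✗ (no rhs in [6,9])
  i=7: ✗ (no rhs in [7,10])
Positions where it holds: {0, 1, 2, 3, 4, 5} → 6.

6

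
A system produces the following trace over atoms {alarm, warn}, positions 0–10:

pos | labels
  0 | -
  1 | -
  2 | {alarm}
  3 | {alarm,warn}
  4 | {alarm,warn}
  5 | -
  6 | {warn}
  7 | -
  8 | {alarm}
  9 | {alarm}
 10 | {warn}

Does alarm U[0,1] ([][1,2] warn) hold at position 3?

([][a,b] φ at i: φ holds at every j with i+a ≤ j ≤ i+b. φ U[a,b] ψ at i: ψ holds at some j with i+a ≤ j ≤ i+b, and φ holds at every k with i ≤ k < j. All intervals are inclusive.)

Need some j in [3,4] with [][1,2] warn, and alarm at every k in [3,j-1].
  j=3: [][1,2] warn — fails at 5.
  j=4: [][1,2] warn — fails at 5.
No j in the window works → until fails.

False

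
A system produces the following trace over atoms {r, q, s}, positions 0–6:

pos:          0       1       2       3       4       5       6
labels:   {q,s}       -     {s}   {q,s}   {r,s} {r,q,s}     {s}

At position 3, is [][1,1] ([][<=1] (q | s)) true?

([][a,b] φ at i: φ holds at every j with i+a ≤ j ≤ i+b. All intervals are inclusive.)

Holds

Check [][<=1] (q | s) at every j in [4,4]:
  j=4: holds on [4,5]
All positions satisfy it → formula holds.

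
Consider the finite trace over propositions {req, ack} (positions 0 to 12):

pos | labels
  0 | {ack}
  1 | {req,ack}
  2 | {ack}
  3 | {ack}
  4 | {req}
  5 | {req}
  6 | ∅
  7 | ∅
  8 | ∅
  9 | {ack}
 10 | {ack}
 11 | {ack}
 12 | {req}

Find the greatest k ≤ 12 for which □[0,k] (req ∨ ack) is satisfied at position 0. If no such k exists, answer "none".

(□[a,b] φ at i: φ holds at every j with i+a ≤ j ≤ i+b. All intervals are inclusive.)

(req ∨ ack) must hold from j=0 onward; find where it first fails.
  j=0: holds
  j=1: holds
  j=2: holds
  j=3: holds
  j=4: holds
  j=5: holds
  j=6: fails
Holds on [0,5], so largest k = 5.

5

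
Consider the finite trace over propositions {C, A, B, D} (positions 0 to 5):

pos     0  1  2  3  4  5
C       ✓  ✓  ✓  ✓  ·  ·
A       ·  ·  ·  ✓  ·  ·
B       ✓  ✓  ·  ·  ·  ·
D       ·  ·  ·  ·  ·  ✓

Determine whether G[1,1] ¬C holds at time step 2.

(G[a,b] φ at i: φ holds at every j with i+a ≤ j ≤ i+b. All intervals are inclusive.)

Check ¬C at every j in [3,3]:
  j=3: false
Fails at j=3 → formula fails.

False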